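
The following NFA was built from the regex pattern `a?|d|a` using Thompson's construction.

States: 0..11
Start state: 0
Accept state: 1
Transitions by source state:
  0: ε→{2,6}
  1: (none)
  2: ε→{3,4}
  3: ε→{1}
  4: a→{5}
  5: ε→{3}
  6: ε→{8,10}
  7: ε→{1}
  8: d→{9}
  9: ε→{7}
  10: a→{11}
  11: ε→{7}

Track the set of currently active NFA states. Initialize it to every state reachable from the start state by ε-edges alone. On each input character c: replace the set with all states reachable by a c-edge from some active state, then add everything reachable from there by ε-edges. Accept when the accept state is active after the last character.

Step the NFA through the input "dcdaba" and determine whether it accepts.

Answer: REJECT

Trace:
initial (ε-close {0}): {0,1,2,3,4,6,8,10}
'd' @ 1: {1,7,9}  (accept∈set)
'c' @ 2: {}  — no active states
rest 'daba' ignored (set empty)
final: {}; accept 1 not in set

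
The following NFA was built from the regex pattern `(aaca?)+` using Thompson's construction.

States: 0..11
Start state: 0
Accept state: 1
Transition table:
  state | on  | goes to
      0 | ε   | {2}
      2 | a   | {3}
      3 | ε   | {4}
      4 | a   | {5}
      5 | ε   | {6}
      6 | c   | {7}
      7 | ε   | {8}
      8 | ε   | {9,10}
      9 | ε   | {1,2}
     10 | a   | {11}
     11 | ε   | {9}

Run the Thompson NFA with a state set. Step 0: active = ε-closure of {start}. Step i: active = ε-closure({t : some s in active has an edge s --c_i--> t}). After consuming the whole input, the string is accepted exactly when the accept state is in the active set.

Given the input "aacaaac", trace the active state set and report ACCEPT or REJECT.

initial (ε-close {0}): {0,2}
'a' @ 1: {3,4}
'a' @ 2: {5,6}
'c' @ 3: {1,2,7,8,9,10}  (accept∈set)
'a' @ 4: {1,2,3,4,9,11}  (accept∈set)
'a' @ 5: {3,4,5,6}
'a' @ 6: {5,6}
'c' @ 7: {1,2,7,8,9,10}  (accept∈set)
end set {1,2,7,8,9,10} — state 1 in

Answer: ACCEPT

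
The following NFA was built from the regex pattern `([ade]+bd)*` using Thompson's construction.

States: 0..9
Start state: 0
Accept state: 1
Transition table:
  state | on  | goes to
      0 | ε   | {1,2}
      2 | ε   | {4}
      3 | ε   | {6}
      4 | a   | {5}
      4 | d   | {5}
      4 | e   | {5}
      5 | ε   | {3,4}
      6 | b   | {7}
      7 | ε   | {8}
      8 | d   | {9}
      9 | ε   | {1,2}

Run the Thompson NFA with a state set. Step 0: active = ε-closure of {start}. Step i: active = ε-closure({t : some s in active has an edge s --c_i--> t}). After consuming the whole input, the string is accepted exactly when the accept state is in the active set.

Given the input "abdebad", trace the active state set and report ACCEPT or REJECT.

S₀ = ε-closure({0}) = {0,1,2,4}
'a' @ 1: {3,4,5,6}
'b' @ 2: {7,8}
'd' @ 3: {1,2,4,9}  [accepting]
'e' @ 4: {3,4,5,6}
'b' @ 5: {7,8}
'a' @ 6: {}  — state set empty
rest 'd' ignored (set empty)
end set {} — state 1 not in

Answer: REJECT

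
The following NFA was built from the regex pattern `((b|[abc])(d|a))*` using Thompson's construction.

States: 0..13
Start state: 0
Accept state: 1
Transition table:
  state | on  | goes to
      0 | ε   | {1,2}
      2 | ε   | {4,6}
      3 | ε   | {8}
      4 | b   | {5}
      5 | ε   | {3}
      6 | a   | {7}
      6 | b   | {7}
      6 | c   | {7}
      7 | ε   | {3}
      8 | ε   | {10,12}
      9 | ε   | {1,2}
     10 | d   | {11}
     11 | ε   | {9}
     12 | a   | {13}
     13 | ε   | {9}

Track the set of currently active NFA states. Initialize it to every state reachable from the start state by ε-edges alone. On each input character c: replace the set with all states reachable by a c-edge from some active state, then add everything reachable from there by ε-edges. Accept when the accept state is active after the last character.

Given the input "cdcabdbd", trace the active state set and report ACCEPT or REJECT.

start: ε-closure({0}) = {0,1,2,4,6}
'c' @ 1: {3,7,8,10,12}
'd' @ 2: {1,2,4,6,9,11}  (accept∈set)
'c' @ 3: {3,7,8,10,12}
'a' @ 4: {1,2,4,6,9,13}  (accept∈set)
'b' @ 5: {3,5,7,8,10,12}
'd' @ 6: {1,2,4,6,9,11}  (accept∈set)
'b' @ 7: {3,5,7,8,10,12}
'd' @ 8: {1,2,4,6,9,11}  (accept∈set)
after full input: {1,2,4,6,9,11}  (accept=1 in)

Answer: ACCEPT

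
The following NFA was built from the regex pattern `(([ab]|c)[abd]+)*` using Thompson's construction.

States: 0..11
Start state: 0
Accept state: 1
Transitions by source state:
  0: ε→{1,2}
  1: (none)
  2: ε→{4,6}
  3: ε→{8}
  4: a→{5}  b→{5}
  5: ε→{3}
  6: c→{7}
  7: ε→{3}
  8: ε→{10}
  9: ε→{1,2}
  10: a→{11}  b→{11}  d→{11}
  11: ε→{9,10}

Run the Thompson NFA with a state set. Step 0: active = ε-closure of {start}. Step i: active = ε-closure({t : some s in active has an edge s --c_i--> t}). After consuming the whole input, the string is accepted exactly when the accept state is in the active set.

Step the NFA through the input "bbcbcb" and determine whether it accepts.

Answer: ACCEPT

Steps:
initial (ε-close {0}): {0,1,2,4,6}
'b' @ 1: {3,5,8,10}
'b' @ 2: {1,2,4,6,9,10,11}  [accepting]
'c' @ 3: {3,7,8,10}
'b' @ 4: {1,2,4,6,9,10,11}  [accepting]
'c' @ 5: {3,7,8,10}
'b' @ 6: {1,2,4,6,9,10,11}  [accepting]
final: {1,2,4,6,9,10,11}; accept 1 in set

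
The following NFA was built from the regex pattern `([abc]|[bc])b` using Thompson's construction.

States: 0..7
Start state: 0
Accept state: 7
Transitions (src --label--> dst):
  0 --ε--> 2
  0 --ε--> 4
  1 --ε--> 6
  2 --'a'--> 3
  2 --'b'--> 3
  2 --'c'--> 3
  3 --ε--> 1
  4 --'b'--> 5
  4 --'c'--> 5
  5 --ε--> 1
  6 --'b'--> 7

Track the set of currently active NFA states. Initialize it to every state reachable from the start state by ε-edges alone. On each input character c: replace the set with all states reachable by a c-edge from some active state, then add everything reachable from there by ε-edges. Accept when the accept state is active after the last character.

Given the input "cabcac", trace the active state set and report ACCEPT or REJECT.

initial (ε-close {0}): {0,2,4}
'c' @ 1: {1,3,5,6}
'a' @ 2: {}  — dead — no transitions
rest 'bcac' ignored (set empty)
end set {} — state 7 not in

Answer: REJECT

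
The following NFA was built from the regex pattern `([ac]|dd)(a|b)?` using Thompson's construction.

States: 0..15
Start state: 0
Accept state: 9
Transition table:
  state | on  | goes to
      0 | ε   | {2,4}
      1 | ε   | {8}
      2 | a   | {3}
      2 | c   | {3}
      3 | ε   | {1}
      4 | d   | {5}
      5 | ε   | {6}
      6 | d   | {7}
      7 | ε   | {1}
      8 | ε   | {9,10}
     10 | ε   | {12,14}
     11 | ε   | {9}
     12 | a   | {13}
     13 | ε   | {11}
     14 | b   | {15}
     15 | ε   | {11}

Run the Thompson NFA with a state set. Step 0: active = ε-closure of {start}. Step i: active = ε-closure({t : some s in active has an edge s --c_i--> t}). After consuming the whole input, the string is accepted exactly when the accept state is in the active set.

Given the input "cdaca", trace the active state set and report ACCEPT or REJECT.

Answer: REJECT

Trace:
initial (ε-close {0}): {0,2,4}
'c' @ 1: {1,3,8,9,10,12,14}  ✓accept
'd' @ 2: {}  — state set empty
rest 'aca' ignored (set empty)
final: {}; accept 9 not in set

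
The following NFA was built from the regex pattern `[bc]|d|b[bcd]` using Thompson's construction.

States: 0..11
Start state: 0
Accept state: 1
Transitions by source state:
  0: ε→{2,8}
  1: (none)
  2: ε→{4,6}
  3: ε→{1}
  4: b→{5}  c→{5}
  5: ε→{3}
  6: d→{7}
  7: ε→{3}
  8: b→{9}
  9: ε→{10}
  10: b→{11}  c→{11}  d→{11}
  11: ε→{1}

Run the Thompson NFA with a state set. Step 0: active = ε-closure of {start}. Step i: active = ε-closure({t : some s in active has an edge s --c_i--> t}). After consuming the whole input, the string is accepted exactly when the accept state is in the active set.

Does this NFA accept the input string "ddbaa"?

initial (ε-close {0}): {0,2,4,6,8}
'd' @ 1: {1,3,7}  [accepting]
'd' @ 2: {}  — dead — no transitions
rest 'baa' ignored (set empty)
final: {}; accept 1 not in set

Answer: REJECT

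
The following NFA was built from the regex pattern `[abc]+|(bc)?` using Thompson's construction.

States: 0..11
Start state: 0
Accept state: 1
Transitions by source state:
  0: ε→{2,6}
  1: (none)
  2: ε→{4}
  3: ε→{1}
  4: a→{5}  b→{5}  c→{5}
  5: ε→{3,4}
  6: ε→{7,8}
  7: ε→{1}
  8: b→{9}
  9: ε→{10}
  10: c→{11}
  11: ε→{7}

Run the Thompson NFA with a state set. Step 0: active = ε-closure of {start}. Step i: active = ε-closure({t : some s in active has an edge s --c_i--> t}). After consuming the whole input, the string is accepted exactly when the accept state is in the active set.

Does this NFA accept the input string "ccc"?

Answer: ACCEPT

Steps:
start: ε-closure({0}) = {0,1,2,4,6,7,8}
'c' @ 1: {1,3,4,5}  [accepting]
'c' @ 2: {1,3,4,5}  [accepting]
'c' @ 3: {1,3,4,5}  [accepting]
end set {1,3,4,5} — state 1 in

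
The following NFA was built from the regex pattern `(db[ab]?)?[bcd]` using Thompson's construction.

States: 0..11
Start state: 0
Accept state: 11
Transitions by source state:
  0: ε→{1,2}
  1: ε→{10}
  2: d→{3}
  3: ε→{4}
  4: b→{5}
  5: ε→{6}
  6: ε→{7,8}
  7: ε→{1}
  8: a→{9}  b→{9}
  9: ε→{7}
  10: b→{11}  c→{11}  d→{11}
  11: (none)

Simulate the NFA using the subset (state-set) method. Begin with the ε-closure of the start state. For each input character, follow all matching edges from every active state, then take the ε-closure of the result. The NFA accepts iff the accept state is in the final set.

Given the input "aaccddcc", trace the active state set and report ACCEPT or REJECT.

Answer: REJECT

Steps:
start: ε-closure({0}) = {0,1,2,10}
'a' @ 1: {}  — state set empty
rest 'accddcc' ignored (set empty)
after full input: {}  (accept=11 not in)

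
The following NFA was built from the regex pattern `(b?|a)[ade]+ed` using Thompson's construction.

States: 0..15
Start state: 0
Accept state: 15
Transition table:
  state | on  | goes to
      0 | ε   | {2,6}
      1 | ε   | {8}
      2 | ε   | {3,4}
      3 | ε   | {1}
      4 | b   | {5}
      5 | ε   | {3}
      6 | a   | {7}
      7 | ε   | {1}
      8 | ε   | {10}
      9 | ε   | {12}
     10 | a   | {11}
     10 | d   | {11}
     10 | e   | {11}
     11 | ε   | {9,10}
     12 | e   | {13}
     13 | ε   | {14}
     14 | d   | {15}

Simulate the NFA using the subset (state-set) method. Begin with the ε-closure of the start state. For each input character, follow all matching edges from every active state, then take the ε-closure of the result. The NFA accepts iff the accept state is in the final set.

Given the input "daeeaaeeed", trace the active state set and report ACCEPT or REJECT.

start: ε-closure({0}) = {0,1,2,3,4,6,8,10}
'd' @ 1: {9,10,11,12}
'a' @ 2: {9,10,11,12}
'e' @ 3: {9,10,11,12,13,14}
'e' @ 4: {9,10,11,12,13,14}
'a' @ 5: {9,10,11,12}
'a' @ 6: {9,10,11,12}
'e' @ 7: {9,10,11,12,13,14}
'e' @ 8: {9,10,11,12,13,14}
'e' @ 9: {9,10,11,12,13,14}
'd' @ 10: {9,10,11,12,15}  ✓accept
final: {9,10,11,12,15}; accept 15 in set

Answer: ACCEPT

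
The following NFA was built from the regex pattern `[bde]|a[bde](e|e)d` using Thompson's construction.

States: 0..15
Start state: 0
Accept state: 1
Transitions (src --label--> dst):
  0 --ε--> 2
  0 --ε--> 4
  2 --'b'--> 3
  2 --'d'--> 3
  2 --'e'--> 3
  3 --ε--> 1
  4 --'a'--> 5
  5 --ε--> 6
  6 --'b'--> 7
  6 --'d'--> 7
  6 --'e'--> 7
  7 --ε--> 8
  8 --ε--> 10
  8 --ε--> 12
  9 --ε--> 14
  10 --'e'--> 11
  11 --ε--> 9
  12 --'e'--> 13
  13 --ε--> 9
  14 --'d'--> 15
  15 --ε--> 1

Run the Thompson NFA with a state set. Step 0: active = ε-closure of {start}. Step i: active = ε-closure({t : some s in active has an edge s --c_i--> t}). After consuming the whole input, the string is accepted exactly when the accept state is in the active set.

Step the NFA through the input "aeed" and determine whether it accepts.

Answer: ACCEPT

Steps:
initial (ε-close {0}): {0,2,4}
'a' @ 1: {5,6}
'e' @ 2: {7,8,10,12}
'e' @ 3: {9,11,13,14}
'd' @ 4: {1,15}  ✓accept
final: {1,15}; accept 1 in set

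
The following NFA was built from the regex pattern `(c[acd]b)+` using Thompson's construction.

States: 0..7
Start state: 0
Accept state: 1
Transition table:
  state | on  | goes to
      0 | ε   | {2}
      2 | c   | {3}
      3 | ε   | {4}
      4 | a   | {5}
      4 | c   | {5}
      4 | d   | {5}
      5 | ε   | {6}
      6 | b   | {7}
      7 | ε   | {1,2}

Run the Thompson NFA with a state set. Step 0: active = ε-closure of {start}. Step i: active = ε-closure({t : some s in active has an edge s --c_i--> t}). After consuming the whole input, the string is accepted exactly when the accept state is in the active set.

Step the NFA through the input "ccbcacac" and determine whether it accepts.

S₀ = ε-closure({0}) = {0,2}
'c' @ 1: {3,4}
'c' @ 2: {5,6}
'b' @ 3: {1,2,7}  ✓accept
'c' @ 4: {3,4}
'a' @ 5: {5,6}
'c' @ 6: {}  — state set empty
rest 'ac' ignored (set empty)
final: {}; accept 1 not in set

Answer: REJECT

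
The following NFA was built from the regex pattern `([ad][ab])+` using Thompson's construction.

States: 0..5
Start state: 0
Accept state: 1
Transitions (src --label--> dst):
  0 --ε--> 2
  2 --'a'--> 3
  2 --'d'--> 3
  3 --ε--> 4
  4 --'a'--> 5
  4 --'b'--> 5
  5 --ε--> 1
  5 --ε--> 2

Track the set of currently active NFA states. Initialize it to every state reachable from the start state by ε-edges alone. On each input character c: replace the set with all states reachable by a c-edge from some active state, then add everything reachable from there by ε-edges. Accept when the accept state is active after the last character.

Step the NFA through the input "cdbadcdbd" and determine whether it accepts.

S₀ = ε-closure({0}) = {0,2}
'c' @ 1: {}  — dead — no transitions
rest 'dbadcdbd' ignored (set empty)
after full input: {}  (accept=1 not in)

Answer: REJECT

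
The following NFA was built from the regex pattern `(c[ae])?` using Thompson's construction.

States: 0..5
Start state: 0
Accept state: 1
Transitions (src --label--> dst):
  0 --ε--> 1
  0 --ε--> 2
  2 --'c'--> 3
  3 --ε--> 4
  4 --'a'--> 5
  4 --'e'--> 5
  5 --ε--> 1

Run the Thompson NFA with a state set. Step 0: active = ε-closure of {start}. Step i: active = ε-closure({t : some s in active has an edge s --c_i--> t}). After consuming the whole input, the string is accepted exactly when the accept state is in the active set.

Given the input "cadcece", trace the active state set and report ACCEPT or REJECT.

Answer: REJECT

Trace:
start: ε-closure({0}) = {0,1,2}
'c' @ 1: {3,4}
'a' @ 2: {1,5}  [accepting]
'd' @ 3: {}  — state set empty
rest 'cece' ignored (set empty)
final: {}; accept 1 not in set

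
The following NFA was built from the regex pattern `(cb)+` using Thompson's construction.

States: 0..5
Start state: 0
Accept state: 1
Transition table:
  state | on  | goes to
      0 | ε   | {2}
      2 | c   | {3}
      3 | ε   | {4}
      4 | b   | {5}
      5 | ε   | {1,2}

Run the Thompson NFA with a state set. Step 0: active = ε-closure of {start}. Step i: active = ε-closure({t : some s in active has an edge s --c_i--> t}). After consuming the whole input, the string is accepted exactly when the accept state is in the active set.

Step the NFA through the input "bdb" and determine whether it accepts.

Answer: REJECT

Derivation:
initial (ε-close {0}): {0,2}
'b' @ 1: {}  — dead — no transitions
rest 'db' ignored (set empty)
final: {}; accept 1 not in set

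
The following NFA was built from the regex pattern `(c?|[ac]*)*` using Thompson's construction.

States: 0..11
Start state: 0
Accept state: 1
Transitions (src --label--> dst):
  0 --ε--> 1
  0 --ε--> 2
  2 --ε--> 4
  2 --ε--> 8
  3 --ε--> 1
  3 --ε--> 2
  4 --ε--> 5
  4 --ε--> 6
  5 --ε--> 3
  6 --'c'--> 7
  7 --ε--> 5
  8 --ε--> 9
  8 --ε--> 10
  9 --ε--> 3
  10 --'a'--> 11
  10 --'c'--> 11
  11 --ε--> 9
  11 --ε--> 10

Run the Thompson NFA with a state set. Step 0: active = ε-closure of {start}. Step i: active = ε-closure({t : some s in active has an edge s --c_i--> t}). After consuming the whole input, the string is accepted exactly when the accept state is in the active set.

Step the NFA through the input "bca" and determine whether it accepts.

Answer: REJECT

Derivation:
initial (ε-close {0}): {0,1,2,3,4,5,6,8,9,10}
'b' @ 1: {}  — no active states
rest 'ca' ignored (set empty)
end set {} — state 1 not in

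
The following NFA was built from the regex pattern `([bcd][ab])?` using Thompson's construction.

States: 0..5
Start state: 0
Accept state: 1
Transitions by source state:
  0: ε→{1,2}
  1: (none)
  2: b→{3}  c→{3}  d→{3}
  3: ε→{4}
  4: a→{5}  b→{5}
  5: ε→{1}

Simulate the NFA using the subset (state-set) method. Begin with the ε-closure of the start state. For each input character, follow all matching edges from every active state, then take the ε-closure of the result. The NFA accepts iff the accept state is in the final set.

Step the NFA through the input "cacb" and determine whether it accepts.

start: ε-closure({0}) = {0,1,2}
'c' @ 1: {3,4}
'a' @ 2: {1,5}  ✓accept
'c' @ 3: {}  — state set empty
rest 'b' ignored (set empty)
after full input: {}  (accept=1 not in)

Answer: REJECT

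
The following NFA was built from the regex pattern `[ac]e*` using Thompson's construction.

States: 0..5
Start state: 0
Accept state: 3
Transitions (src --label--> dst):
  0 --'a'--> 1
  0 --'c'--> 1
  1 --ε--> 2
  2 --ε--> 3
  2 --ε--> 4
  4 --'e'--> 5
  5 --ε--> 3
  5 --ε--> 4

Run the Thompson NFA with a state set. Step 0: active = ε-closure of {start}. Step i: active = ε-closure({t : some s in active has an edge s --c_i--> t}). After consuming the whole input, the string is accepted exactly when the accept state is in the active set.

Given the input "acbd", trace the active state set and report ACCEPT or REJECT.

Answer: REJECT

Trace:
start: ε-closure({0}) = {0}
'a' @ 1: {1,2,3,4}  [accepting]
'c' @ 2: {}  — dead — no transitions
rest 'bd' ignored (set empty)
final: {}; accept 3 not in set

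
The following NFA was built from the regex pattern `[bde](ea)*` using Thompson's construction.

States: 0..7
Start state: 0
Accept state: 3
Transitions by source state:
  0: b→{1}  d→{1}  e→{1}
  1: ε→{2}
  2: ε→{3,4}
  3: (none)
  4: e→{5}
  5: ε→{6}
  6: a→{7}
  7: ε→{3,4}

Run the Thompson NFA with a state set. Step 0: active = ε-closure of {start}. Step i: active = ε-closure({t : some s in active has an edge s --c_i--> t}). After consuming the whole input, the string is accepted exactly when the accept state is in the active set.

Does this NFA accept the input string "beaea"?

Answer: ACCEPT

Steps:
S₀ = ε-closure({0}) = {0}
'b' @ 1: {1,2,3,4}  ✓accept
'e' @ 2: {5,6}
'a' @ 3: {3,4,7}  ✓accept
'e' @ 4: {5,6}
'a' @ 5: {3,4,7}  ✓accept
end set {3,4,7} — state 3 in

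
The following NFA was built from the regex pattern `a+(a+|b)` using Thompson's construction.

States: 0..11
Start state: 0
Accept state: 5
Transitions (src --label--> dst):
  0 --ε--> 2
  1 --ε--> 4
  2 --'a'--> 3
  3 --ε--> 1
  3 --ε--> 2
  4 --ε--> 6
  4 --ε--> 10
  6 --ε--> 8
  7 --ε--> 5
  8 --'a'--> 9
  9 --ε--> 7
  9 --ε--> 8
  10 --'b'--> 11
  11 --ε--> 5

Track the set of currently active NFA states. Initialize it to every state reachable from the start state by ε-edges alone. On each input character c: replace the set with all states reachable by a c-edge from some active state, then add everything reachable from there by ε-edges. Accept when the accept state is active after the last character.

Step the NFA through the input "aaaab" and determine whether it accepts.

start: ε-closure({0}) = {0,2}
'a' @ 1: {1,2,3,4,6,8,10}
'a' @ 2: {1,2,3,4,5,6,7,8,9,10}  ✓accept
'a' @ 3: {1,2,3,4,5,6,7,8,9,10}  ✓accept
'a' @ 4: {1,2,3,4,5,6,7,8,9,10}  ✓accept
'b' @ 5: {5,11}  ✓accept
end set {5,11} — state 5 in

Answer: ACCEPT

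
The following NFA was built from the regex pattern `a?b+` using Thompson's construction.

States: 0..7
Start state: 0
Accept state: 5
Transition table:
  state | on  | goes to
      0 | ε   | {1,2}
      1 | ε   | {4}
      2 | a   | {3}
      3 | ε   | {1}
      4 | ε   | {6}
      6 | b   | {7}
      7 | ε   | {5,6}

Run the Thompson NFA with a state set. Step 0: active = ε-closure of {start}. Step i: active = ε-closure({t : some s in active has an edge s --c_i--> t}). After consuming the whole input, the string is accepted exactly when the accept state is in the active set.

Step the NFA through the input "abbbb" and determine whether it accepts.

S₀ = ε-closure({0}) = {0,1,2,4,6}
'a' @ 1: {1,3,4,6}
'b' @ 2: {5,6,7}  ✓accept
'b' @ 3: {5,6,7}  ✓accept
'b' @ 4: {5,6,7}  ✓accept
'b' @ 5: {5,6,7}  ✓accept
final: {5,6,7}; accept 5 in set

Answer: ACCEPT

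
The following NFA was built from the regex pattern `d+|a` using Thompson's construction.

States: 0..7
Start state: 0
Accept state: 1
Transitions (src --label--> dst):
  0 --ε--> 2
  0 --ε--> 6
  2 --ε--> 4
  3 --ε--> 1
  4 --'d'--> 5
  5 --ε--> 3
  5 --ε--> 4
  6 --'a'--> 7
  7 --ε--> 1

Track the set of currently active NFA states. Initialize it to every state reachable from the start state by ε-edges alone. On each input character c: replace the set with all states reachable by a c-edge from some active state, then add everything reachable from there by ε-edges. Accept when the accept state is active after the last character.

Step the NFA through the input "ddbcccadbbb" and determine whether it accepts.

S₀ = ε-closure({0}) = {0,2,4,6}
'd' @ 1: {1,3,4,5}  [accepting]
'd' @ 2: {1,3,4,5}  [accepting]
'b' @ 3: {}  — dead — no transitions
rest 'cccadbbb' ignored (set empty)
end set {} — state 1 not in

Answer: REJECT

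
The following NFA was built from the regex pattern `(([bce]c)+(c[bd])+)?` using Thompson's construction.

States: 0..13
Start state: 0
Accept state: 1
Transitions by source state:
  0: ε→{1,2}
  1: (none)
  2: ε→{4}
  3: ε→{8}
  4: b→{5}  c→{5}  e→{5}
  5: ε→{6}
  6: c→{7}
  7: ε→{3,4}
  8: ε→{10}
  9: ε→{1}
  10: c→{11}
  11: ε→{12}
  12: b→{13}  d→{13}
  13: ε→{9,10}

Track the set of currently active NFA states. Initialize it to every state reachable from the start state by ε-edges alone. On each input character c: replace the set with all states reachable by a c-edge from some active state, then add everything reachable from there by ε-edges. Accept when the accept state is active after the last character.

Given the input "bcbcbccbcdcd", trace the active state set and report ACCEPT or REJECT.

Answer: ACCEPT

Trace:
start: ε-closure({0}) = {0,1,2,4}
'b' @ 1: {5,6}
'c' @ 2: {3,4,7,8,10}
'b' @ 3: {5,6}
'c' @ 4: {3,4,7,8,10}
'b' @ 5: {5,6}
'c' @ 6: {3,4,7,8,10}
'c' @ 7: {5,6,11,12}
'b' @ 8: {1,9,10,13}  (accept∈set)
'c' @ 9: {11,12}
'd' @ 10: {1,9,10,13}  (accept∈set)
'c' @ 11: {11,12}
'd' @ 12: {1,9,10,13}  (accept∈set)
final: {1,9,10,13}; accept 1 in set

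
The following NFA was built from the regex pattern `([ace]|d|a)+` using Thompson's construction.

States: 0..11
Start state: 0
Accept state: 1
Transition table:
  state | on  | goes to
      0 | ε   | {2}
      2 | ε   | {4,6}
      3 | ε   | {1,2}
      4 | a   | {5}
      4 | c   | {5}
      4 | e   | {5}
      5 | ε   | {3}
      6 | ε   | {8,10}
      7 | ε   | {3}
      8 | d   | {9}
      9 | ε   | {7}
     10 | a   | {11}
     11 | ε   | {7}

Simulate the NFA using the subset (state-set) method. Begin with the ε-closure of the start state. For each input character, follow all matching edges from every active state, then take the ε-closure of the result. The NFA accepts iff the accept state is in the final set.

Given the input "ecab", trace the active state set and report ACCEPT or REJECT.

Answer: REJECT

Steps:
S₀ = ε-closure({0}) = {0,2,4,6,8,10}
'e' @ 1: {1,2,3,4,5,6,8,10}  ✓accept
'c' @ 2: {1,2,3,4,5,6,8,10}  ✓accept
'a' @ 3: {1,2,3,4,5,6,7,8,10,11}  ✓accept
'b' @ 4: {}  — state set empty
end set {} — state 1 not in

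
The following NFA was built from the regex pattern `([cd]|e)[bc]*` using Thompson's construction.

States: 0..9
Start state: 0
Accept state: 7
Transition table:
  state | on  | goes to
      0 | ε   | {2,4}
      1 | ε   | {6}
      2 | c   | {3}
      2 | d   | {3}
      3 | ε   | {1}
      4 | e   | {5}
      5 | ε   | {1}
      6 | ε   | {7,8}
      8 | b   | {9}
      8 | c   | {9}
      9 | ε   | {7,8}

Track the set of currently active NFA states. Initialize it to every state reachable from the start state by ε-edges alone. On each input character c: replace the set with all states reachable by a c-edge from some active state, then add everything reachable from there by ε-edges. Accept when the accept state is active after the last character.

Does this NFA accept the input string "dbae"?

Answer: REJECT

Derivation:
S₀ = ε-closure({0}) = {0,2,4}
'd' @ 1: {1,3,6,7,8}  ✓accept
'b' @ 2: {7,8,9}  ✓accept
'a' @ 3: {}  — no active states
rest 'e' ignored (set empty)
final: {}; accept 7 not in set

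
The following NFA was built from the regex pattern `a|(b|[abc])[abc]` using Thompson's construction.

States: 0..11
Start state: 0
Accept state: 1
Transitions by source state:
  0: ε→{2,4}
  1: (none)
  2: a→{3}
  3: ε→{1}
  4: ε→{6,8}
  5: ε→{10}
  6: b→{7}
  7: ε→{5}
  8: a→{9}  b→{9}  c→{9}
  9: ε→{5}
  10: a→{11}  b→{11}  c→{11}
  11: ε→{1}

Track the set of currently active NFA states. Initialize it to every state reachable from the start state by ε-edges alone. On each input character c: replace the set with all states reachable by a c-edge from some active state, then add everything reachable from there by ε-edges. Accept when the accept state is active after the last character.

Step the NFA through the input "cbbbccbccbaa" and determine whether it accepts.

Answer: REJECT

Derivation:
initial (ε-close {0}): {0,2,4,6,8}
'c' @ 1: {5,9,10}
'b' @ 2: {1,11}  (accept∈set)
'b' @ 3: {}  — state set empty
rest 'bccbccbaa' ignored (set empty)
end set {} — state 1 not in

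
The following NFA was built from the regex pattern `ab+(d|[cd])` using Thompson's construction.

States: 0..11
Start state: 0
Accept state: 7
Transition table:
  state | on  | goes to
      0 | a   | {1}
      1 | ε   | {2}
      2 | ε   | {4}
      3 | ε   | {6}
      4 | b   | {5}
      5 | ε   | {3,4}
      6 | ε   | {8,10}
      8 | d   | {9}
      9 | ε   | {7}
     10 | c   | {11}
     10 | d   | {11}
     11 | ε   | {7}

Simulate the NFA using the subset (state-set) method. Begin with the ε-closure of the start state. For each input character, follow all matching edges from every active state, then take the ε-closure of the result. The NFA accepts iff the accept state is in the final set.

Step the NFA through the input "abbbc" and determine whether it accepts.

Answer: ACCEPT

Derivation:
initial (ε-close {0}): {0}
'a' @ 1: {1,2,4}
'b' @ 2: {3,4,5,6,8,10}
'b' @ 3: {3,4,5,6,8,10}
'b' @ 4: {3,4,5,6,8,10}
'c' @ 5: {7,11}  ✓accept
final: {7,11}; accept 7 in set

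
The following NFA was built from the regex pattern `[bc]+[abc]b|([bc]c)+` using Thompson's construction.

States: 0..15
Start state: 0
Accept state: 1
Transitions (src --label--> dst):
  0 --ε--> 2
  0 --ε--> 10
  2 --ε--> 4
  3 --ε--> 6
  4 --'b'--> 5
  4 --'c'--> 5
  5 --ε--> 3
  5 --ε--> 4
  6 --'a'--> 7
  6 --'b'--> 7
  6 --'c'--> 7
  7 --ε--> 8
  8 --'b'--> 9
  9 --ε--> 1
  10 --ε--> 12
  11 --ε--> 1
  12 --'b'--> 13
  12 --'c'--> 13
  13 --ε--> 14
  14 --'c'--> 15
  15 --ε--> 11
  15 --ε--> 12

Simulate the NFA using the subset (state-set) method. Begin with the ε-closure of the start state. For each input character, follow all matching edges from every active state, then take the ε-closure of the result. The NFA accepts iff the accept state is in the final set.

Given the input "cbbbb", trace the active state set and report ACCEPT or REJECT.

start: ε-closure({0}) = {0,2,4,10,12}
'c' @ 1: {3,4,5,6,13,14}
'b' @ 2: {3,4,5,6,7,8}
'b' @ 3: {1,3,4,5,6,7,8,9}  (accept∈set)
'b' @ 4: {1,3,4,5,6,7,8,9}  (accept∈set)
'b' @ 5: {1,3,4,5,6,7,8,9}  (accept∈set)
final: {1,3,4,5,6,7,8,9}; accept 1 in set

Answer: ACCEPT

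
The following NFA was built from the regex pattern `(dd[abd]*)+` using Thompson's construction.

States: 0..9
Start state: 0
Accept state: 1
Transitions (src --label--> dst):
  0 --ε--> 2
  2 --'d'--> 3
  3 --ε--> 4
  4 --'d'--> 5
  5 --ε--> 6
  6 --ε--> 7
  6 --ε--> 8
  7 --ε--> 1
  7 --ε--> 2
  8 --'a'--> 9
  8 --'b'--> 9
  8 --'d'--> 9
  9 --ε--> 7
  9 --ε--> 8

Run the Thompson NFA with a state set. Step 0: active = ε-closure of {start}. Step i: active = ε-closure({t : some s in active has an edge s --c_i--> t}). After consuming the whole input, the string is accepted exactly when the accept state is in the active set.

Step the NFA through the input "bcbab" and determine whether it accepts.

start: ε-closure({0}) = {0,2}
'b' @ 1: {}  — dead — no transitions
rest 'cbab' ignored (set empty)
after full input: {}  (accept=1 not in)

Answer: REJECT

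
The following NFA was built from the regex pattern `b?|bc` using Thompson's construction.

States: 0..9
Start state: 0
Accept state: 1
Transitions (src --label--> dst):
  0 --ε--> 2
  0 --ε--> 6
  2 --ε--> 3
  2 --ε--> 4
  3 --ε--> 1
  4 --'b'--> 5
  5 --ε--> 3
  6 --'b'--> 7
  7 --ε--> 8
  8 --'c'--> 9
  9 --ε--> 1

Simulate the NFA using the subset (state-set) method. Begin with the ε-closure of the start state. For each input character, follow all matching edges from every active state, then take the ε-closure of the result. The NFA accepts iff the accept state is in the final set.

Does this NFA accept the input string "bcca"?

S₀ = ε-closure({0}) = {0,1,2,3,4,6}
'b' @ 1: {1,3,5,7,8}  [accepting]
'c' @ 2: {1,9}  [accepting]
'c' @ 3: {}  — dead — no transitions
rest 'a' ignored (set empty)
after full input: {}  (accept=1 not in)

Answer: REJECT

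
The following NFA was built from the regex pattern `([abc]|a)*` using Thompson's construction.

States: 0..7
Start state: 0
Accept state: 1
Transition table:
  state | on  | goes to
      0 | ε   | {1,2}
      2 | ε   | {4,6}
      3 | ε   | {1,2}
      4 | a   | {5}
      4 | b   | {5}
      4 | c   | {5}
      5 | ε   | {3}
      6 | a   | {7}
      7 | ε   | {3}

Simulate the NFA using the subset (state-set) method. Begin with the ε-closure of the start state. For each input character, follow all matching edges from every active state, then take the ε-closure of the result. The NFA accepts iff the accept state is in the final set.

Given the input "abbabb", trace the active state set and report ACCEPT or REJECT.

Answer: ACCEPT

Derivation:
initial (ε-close {0}): {0,1,2,4,6}
'a' @ 1: {1,2,3,4,5,6,7}  ✓accept
'b' @ 2: {1,2,3,4,5,6}  ✓accept
'b' @ 3: {1,2,3,4,5,6}  ✓accept
'a' @ 4: {1,2,3,4,5,6,7}  ✓accept
'b' @ 5: {1,2,3,4,5,6}  ✓accept
'b' @ 6: {1,2,3,4,5,6}  ✓accept
after full input: {1,2,3,4,5,6}  (accept=1 in)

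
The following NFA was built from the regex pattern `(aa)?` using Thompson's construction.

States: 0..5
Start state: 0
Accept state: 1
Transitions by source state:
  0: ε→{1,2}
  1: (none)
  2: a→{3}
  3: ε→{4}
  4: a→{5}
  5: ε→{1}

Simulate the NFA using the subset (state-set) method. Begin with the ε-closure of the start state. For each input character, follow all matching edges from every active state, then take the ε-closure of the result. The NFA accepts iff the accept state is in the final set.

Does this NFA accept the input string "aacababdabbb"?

Answer: REJECT

Steps:
initial (ε-close {0}): {0,1,2}
'a' @ 1: {3,4}
'a' @ 2: {1,5}  [accepting]
'c' @ 3: {}  — state set empty
rest 'ababdabbb' ignored (set empty)
final: {}; accept 1 not in set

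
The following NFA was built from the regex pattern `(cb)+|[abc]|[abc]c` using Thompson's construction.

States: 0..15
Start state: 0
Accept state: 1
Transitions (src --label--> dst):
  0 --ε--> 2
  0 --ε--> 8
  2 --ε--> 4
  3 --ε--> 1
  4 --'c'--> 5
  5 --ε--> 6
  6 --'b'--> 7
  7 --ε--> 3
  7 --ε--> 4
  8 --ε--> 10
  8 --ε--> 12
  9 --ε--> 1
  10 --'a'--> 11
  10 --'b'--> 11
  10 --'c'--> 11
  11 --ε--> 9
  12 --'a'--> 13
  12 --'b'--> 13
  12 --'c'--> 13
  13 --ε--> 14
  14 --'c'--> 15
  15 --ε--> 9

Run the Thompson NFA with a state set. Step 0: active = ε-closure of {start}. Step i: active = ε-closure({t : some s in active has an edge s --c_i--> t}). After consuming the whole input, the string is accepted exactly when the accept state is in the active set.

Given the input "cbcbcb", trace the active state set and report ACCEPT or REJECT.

Answer: ACCEPT

Trace:
start: ε-closure({0}) = {0,2,4,8,10,12}
'c' @ 1: {1,5,6,9,11,13,14}  (accept∈set)
'b' @ 2: {1,3,4,7}  (accept∈set)
'c' @ 3: {5,6}
'b' @ 4: {1,3,4,7}  (accept∈set)
'c' @ 5: {5,6}
'b' @ 6: {1,3,4,7}  (accept∈set)
end set {1,3,4,7} — state 1 in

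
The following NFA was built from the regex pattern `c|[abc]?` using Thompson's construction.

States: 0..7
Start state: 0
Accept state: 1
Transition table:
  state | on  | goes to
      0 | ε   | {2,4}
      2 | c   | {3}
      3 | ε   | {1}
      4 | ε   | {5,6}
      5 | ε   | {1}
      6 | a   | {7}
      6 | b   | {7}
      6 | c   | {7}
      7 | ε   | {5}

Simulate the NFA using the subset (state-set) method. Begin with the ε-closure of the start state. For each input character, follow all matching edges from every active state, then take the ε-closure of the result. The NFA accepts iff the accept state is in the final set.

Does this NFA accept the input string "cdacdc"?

start: ε-closure({0}) = {0,1,2,4,5,6}
'c' @ 1: {1,3,5,7}  (accept∈set)
'd' @ 2: {}  — dead — no transitions
rest 'acdc' ignored (set empty)
final: {}; accept 1 not in set

Answer: REJECT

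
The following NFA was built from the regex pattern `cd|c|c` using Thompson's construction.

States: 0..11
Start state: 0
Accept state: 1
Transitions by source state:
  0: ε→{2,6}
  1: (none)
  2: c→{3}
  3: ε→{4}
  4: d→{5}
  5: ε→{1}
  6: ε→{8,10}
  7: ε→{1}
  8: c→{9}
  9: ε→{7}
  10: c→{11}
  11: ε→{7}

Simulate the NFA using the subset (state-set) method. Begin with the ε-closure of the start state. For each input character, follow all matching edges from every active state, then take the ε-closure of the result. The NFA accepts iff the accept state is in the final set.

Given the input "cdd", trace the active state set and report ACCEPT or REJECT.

S₀ = ε-closure({0}) = {0,2,6,8,10}
'c' @ 1: {1,3,4,7,9,11}  (accept∈set)
'd' @ 2: {1,5}  (accept∈set)
'd' @ 3: {}  — no active states
final: {}; accept 1 not in set

Answer: REJECT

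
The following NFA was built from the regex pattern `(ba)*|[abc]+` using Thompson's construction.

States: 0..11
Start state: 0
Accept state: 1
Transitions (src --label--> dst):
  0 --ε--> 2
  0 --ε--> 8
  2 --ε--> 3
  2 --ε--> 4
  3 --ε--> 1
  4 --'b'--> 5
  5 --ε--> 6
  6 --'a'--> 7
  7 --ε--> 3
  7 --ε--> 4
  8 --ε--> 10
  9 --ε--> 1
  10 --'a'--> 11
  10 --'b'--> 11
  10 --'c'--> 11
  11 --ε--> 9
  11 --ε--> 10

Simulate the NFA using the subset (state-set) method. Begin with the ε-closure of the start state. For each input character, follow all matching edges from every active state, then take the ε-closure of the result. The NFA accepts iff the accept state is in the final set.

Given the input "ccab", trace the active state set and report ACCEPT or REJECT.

Answer: ACCEPT

Trace:
initial (ε-close {0}): {0,1,2,3,4,8,10}
'c' @ 1: {1,9,10,11}  [accepting]
'c' @ 2: {1,9,10,11}  [accepting]
'a' @ 3: {1,9,10,11}  [accepting]
'b' @ 4: {1,9,10,11}  [accepting]
after full input: {1,9,10,11}  (accept=1 in)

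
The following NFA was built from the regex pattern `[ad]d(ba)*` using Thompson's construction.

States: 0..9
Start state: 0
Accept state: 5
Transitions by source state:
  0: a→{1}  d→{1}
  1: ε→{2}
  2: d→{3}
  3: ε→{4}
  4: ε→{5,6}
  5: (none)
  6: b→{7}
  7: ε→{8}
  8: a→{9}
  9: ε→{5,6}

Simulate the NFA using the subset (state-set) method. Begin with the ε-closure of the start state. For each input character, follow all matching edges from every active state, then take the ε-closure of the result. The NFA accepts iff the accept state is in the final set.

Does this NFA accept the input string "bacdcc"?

Answer: REJECT

Derivation:
initial (ε-close {0}): {0}
'b' @ 1: {}  — dead — no transitions
rest 'acdcc' ignored (set empty)
after full input: {}  (accept=5 not in)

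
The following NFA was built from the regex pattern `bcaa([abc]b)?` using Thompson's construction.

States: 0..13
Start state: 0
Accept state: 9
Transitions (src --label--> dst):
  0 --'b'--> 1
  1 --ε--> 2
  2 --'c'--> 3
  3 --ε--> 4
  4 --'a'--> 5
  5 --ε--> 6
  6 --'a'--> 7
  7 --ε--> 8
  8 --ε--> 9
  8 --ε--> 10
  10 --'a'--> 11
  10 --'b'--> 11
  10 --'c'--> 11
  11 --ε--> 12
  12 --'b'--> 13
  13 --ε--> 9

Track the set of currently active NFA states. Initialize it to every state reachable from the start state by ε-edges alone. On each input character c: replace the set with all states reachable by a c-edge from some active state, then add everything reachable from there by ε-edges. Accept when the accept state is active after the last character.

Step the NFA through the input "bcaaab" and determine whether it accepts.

S₀ = ε-closure({0}) = {0}
'b' @ 1: {1,2}
'c' @ 2: {3,4}
'a' @ 3: {5,6}
'a' @ 4: {7,8,9,10}  ✓accept
'a' @ 5: {11,12}
'b' @ 6: {9,13}  ✓accept
final: {9,13}; accept 9 in set

Answer: ACCEPT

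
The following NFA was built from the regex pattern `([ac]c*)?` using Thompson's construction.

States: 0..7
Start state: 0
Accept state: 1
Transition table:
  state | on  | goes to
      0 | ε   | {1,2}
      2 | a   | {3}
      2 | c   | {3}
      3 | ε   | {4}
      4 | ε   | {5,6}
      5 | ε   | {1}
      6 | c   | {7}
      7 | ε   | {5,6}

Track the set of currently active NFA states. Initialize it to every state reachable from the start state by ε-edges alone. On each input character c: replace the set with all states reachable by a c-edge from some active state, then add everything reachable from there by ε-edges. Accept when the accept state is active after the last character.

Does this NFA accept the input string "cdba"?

S₀ = ε-closure({0}) = {0,1,2}
'c' @ 1: {1,3,4,5,6}  (accept∈set)
'd' @ 2: {}  — state set empty
rest 'ba' ignored (set empty)
after full input: {}  (accept=1 not in)

Answer: REJECT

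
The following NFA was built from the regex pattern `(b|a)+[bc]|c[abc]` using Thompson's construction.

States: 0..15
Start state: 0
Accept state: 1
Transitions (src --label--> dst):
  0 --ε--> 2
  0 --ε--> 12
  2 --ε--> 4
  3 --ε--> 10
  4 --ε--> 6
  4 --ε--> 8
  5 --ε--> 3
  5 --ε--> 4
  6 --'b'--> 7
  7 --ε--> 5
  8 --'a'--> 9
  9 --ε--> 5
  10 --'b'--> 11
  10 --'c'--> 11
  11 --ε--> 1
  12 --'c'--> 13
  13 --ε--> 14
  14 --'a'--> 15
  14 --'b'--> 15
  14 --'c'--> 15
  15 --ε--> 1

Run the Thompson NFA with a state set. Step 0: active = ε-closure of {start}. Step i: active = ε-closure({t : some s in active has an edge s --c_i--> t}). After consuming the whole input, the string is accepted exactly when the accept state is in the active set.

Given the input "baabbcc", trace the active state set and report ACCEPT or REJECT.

initial (ε-close {0}): {0,2,4,6,8,12}
'b' @ 1: {3,4,5,6,7,8,10}
'a' @ 2: {3,4,5,6,8,9,10}
'a' @ 3: {3,4,5,6,8,9,10}
'b' @ 4: {1,3,4,5,6,7,8,10,11}  ✓accept
'b' @ 5: {1,3,4,5,6,7,8,10,11}  ✓accept
'c' @ 6: {1,11}  ✓accept
'c' @ 7: {}  — no active states
final: {}; accept 1 not in set

Answer: REJECT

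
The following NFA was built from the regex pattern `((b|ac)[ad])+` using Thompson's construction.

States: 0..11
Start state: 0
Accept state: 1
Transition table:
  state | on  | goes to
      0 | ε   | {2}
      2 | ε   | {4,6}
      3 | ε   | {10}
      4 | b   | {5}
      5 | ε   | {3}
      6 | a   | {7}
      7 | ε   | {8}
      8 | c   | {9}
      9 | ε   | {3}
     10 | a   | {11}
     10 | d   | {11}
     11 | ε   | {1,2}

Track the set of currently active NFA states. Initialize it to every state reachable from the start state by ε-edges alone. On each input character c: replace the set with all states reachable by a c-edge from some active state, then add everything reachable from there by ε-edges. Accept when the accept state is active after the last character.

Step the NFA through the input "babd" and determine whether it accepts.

Answer: ACCEPT

Derivation:
S₀ = ε-closure({0}) = {0,2,4,6}
'b' @ 1: {3,5,10}
'a' @ 2: {1,2,4,6,11}  (accept∈set)
'b' @ 3: {3,5,10}
'd' @ 4: {1,2,4,6,11}  (accept∈set)
end set {1,2,4,6,11} — state 1 in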